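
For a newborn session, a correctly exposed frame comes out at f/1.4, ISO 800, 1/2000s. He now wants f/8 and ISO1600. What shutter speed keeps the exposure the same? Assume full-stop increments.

Aperture: f/1.4 → f/2 → f/2.8 → f/4 → f/5.6 → f/8 — 5 stops narrower (darker).
ISO: 800 → 1600 — 1 stop raised (brighter).
Net change so far: 4 stops darker. Offset with the shutter speed: 1/2000 → 1/1000 → 1/500 → 1/250 → 1/125.

1/125s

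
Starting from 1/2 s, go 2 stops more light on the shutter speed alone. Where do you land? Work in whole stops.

Shutter speed: 1/2 → 1 → 2 — 2 stops slower (brighter).

2 s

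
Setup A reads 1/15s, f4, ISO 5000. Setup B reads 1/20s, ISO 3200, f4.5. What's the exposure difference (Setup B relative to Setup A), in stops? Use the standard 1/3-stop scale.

Aperture: f/4 → f/4.5 — 1/3 stop smaller aperture (darker).
Shutter speed: 1/15 → 1/20 — 1/3 stop shorter (darker).
ISO: 5000 → 4000 → 3200 — 2/3 stop dropped (darker).
Net: −1/3 −1/3 −2/3 = −1 1/3 stops.

1 1/3 stops darker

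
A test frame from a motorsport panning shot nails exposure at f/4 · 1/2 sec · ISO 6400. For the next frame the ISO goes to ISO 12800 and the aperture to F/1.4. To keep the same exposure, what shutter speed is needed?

1/30s

ISO: 6400 → 12800 — 1 stop higher (brighter).
Aperture: f/4 → f/2.8 → f/2 → f/1.4 — 3 stops wider (brighter).
Net change so far: 4 stops brighter. Offset with the shutter speed: 1/2 → 1/4 → 1/8 → 1/15 → 1/30.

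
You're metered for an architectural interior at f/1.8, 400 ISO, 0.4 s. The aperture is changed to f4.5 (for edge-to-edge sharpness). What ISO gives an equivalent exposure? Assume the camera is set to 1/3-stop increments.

Aperture: f/1.8 → f/2 → f/2.2 → f/2.5 → f/2.8 → f/3.2 → f/3.5 → f/4 → f/4.5 — 2 2/3 stops narrower (darker).
Need 2 2/3 stops brighter from the ISO: 400 → 500 → 640 → 800 → 1000 → 1250 → 1600 → 2000 → 2500.

ISO 2500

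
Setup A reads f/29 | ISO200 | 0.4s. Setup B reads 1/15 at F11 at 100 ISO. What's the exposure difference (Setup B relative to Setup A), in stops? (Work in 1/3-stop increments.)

1 stop darker

Aperture: f/29 → f/25 → f/22 → f/20 → f/18 → f/16 → f/14 → f/13 → f/11 — 2 2/3 stops wider (brighter).
Shutter speed: 0.4 → 0.3 → 1/4 → 1/5 → 1/6 → 1/8 → 1/10 → 1/13 → 1/15 — 2 2/3 stops shorter (darker).
ISO: 200 → 160 → 125 → 100 — 1 stop lower (darker).
Net: +2 2/3 −2 2/3 −1 = −1 stop.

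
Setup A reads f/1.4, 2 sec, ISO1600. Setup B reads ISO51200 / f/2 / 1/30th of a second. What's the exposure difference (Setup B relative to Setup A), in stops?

2 stops darker

Aperture: f/1.4 → f/2 — 1 stop smaller aperture (darker).
Shutter speed: 2 → 1 → 1/2 → 1/4 → 1/8 → 1/15 → 1/30 — 6 stops faster (darker).
ISO: 1600 → 3200 → 6400 → 12800 → 25600 → 51200 — 5 stops higher (brighter).
Net: −1 −6 +5 = −2 stops.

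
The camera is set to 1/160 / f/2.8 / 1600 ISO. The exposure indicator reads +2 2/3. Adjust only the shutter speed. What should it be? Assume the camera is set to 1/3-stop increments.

1/1000s

Overexposed by 2 2/3 stops → need 2 2/3 stops darker.
Shutter speed: 1/160 → 1/200 → 1/250 → 1/320 → 1/400 → 1/500 → 1/640 → 1/800 → 1/1000.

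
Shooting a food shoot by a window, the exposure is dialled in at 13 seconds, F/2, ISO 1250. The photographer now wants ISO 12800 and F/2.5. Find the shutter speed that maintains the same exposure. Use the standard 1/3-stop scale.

ISO: 1250 → 1600 → 2000 → 2500 → 3200 → 4000 → 5000 → 6400 → 8000 → 10000 → 12800 — 3 1/3 stops raised (brighter).
Aperture: f/2 → f/2.2 → f/2.5 — 2/3 stop smaller aperture (darker).
Net change so far: 2 2/3 stops brighter. Offset with the shutter speed: 13 → 10 → 8 → 6 → 5 → 4 → 3.2 → 2.5 → 2.

2 s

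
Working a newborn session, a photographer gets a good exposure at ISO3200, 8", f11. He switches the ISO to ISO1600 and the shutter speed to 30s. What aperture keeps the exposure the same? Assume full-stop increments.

f/16

ISO: 3200 → 1600 — 1 stop dropped (darker).
Shutter speed: 8 → 15 → 30 — 2 stops slower (brighter).
Net change so far: 1 stop brighter. Offset with the aperture: f/11 → f/16.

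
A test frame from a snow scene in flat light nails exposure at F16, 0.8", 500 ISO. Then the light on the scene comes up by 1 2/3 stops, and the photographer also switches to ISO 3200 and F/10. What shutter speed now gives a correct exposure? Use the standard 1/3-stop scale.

1/60s

Scene light: 1 2/3 stops brighter.
ISO: 500 → 640 → 800 → 1000 → 1250 → 1600 → 2000 → 2500 → 3200 — 2 2/3 stops higher (brighter).
Aperture: f/16 → f/14 → f/13 → f/11 → f/10 — 1 1/3 stops opened up (brighter).
Net so far: 5 2/3 stops brighter. Shutter speed: 0.8 → 0.6 → 0.5 → 0.4 → 0.3 → 1/4 → 1/5 → 1/6 → 1/8 → 1/10 → 1/13 → 1/15 → 1/20 → 1/25 → 1/30 → 1/40 → 1/50 → 1/60.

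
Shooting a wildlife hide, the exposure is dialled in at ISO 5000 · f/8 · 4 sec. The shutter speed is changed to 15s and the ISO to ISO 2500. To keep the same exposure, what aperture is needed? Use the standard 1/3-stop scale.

f/11

Shutter speed: 4 → 5 → 6 → 8 → 10 → 13 → 15 — 2 stops slower (brighter).
ISO: 5000 → 4000 → 3200 → 2500 — 1 stop dropped (darker).
Net change so far: 1 stop brighter. Offset with the aperture: f/8 → f/9 → f/10 → f/11.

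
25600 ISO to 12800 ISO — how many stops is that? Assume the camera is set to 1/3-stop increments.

25600 → 20000 → 16000 → 12800 — count the steps: 3 third-stops = 1 stop.

1 stop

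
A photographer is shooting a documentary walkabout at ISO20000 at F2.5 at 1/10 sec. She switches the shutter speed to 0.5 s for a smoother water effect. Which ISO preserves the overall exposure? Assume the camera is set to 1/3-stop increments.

ISO 4000

Shutter speed: 1/10 → 1/8 → 1/6 → 1/5 → 1/4 → 0.3 → 0.4 → 0.5 — 2 1/3 stops slower (brighter).
Need 2 1/3 stops darker from the ISO: 20000 → 16000 → 12800 → 10000 → 8000 → 6400 → 5000 → 4000.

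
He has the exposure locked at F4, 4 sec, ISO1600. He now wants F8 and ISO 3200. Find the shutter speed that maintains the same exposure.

Aperture: f/4 → f/5.6 → f/8 — 2 stops narrower (darker).
ISO: 1600 → 3200 — 1 stop raised (brighter).
Net change so far: 1 stop darker. Offset with the shutter speed: 4 → 8.

8 s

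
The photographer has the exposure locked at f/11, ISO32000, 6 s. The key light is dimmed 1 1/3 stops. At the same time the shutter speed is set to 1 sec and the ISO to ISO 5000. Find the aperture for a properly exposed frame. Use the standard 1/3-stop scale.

Scene light: 1 1/3 stops darker.
Shutter speed: 6 → 5 → 4 → 3.2 → 2.5 → 2 → 1.6 → 1.3 → 1 — 2 2/3 stops faster (darker).
ISO: 32000 → 25600 → 20000 → 16000 → 12800 → 10000 → 8000 → 6400 → 5000 — 2 2/3 stops lower (darker).
Net so far: 6 2/3 stops darker. Aperture: f/11 → f/10 → f/9 → f/8 → f/7.1 → f/6.3 → f/5.6 → f/5 → f/4.5 → f/4 → f/3.5 → f/3.2 → f/2.8 → f/2.5 → f/2.2 → f/2 → f/1.8 → f/1.6 → f/1.4 → f/1.2 → f/1.1.

f/1.1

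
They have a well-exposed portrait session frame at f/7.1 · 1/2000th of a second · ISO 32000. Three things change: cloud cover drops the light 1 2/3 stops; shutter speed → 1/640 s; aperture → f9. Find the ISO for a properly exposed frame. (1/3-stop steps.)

ISO 51200

Scene light: 1 2/3 stops darker.
Shutter speed: 1/2000 → 1/1600 → 1/1250 → 1/1000 → 1/800 → 1/640 — 1 2/3 stops slower (brighter).
Aperture: f/7.1 → f/8 → f/9 — 2/3 stop narrower (darker).
Net so far: 2/3 stop darker. ISO: 32000 → 40000 → 51200.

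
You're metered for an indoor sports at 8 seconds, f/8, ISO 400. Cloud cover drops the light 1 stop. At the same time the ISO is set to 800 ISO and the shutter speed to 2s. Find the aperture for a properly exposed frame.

f/4

Scene light: 1 stop darker.
ISO: 400 → 800 — 1 stop raised (brighter).
Shutter speed: 8 → 4 → 2 — 2 stops shorter (darker).
Net so far: 2 stops darker. Aperture: f/8 → f/5.6 → f/4.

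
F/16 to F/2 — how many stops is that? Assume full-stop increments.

6 stops

f/16 → f/11 → f/8 → f/5.6 → f/4 → f/2.8 → f/2 — count the steps: 6 stops.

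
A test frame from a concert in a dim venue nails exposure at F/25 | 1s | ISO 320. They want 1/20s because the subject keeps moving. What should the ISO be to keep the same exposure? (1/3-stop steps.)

ISO 6400

Shutter speed: 1 → 0.8 → 0.6 → 0.5 → 0.4 → 0.3 → 1/4 → 1/5 → 1/6 → 1/8 → 1/10 → 1/13 → 1/15 → 1/20 — 4 1/3 stops shorter (darker).
Need 4 1/3 stops brighter from the ISO: 320 → 400 → 500 → 640 → 800 → 1000 → 1250 → 1600 → 2000 → 2500 → 3200 → 4000 → 5000 → 6400.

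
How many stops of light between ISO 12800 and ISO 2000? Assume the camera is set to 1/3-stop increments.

12800 → 10000 → 8000 → 6400 → 5000 → 4000 → 3200 → 2500 → 2000 — count the steps: 8 third-stops = 2 2/3 stops.

2 2/3 stops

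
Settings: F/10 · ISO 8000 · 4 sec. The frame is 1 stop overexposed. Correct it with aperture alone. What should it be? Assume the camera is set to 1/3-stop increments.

Overexposed by 1 stop → need 1 stop darker.
Aperture: f/10 → f/11 → f/13 → f/14.

f/14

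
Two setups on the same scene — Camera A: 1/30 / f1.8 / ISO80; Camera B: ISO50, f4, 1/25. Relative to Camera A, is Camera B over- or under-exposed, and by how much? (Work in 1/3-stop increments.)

2 2/3 stops darker

Aperture: f/1.8 → f/2 → f/2.2 → f/2.5 → f/2.8 → f/3.2 → f/3.5 → f/4 — 2 1/3 stops narrower (darker).
Shutter speed: 1/30 → 1/25 — 1/3 stop longer (brighter).
ISO: 80 → 64 → 50 — 2/3 stop lower (darker).
Net: −2 1/3 +1/3 −2/3 = −2 2/3 stops.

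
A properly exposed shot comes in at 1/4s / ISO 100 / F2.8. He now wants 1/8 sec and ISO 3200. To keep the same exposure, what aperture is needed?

Shutter speed: 1/4 → 1/8 — 1 stop shorter (darker).
ISO: 100 → 200 → 400 → 800 → 1600 → 3200 — 5 stops raised (brighter).
Net change so far: 4 stops brighter. Offset with the aperture: f/2.8 → f/4 → f/5.6 → f/8 → f/11.

f/11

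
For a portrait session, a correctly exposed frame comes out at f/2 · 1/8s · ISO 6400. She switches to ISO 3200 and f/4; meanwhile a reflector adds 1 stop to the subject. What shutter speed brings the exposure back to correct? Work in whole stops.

1/2s

Scene light: 1 stop brighter.
ISO: 6400 → 3200 — 1 stop dropped (darker).
Aperture: f/2 → f/2.8 → f/4 — 2 stops stopped down (darker).
Net so far: 2 stops darker. Shutter speed: 1/8 → 1/4 → 1/2.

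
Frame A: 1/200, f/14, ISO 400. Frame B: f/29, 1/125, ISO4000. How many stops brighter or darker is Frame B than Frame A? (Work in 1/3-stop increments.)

Aperture: f/14 → f/16 → f/18 → f/20 → f/22 → f/25 → f/29 — 2 stops narrower (darker).
Shutter speed: 1/200 → 1/160 → 1/125 — 2/3 stop longer (brighter).
ISO: 400 → 500 → 640 → 800 → 1000 → 1250 → 1600 → 2000 → 2500 → 3200 → 4000 — 3 1/3 stops raised (brighter).
Net: −2 +2/3 +3 1/3 = +2 stops.

2 stops brighter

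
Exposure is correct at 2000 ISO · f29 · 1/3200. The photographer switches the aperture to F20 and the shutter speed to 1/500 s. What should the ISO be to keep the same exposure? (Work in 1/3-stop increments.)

ISO 160

Aperture: f/29 → f/25 → f/22 → f/20 — 1 stop larger aperture (brighter).
Shutter speed: 1/3200 → 1/2500 → 1/2000 → 1/1600 → 1/1250 → 1/1000 → 1/800 → 1/640 → 1/500 — 2 2/3 stops slower (brighter).
Net change so far: 3 2/3 stops brighter. Offset with the ISO: 2000 → 1600 → 1250 → 1000 → 800 → 640 → 500 → 400 → 320 → 250 → 200 → 160.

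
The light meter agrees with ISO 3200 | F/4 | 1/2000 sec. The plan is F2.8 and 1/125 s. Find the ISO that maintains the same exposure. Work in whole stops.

ISO 100

Aperture: f/4 → f/2.8 — 1 stop wider (brighter).
Shutter speed: 1/2000 → 1/1000 → 1/500 → 1/250 → 1/125 — 4 stops slower (brighter).
Net change so far: 5 stops brighter. Offset with the ISO: 3200 → 1600 → 800 → 400 → 200 → 100.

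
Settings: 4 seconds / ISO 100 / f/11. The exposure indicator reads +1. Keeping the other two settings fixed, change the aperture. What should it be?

f/16

Overexposed by 1 stop → need 1 stop darker.
Aperture: f/11 → f/16.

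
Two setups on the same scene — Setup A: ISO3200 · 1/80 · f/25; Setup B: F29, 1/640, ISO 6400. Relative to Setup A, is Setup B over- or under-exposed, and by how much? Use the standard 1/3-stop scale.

Aperture: f/25 → f/29 — 1/3 stop stopped down (darker).
Shutter speed: 1/80 → 1/100 → 1/125 → 1/160 → 1/200 → 1/250 → 1/320 → 1/400 → 1/500 → 1/640 — 3 stops shorter (darker).
ISO: 3200 → 4000 → 5000 → 6400 — 1 stop higher (brighter).
Net: −1/3 −3 +1 = −2 1/3 stops.

2 1/3 stops darker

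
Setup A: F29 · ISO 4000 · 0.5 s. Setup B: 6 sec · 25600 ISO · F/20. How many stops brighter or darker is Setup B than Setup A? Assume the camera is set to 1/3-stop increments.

Aperture: f/29 → f/25 → f/22 → f/20 — 1 stop larger aperture (brighter).
Shutter speed: 0.5 → 0.6 → 0.8 → 1 → 1.3 → 1.6 → 2 → 2.5 → 3.2 → 4 → 5 → 6 — 3 2/3 stops longer (brighter).
ISO: 4000 → 5000 → 6400 → 8000 → 10000 → 12800 → 16000 → 20000 → 25600 — 2 2/3 stops raised (brighter).
Net: +1 +3 2/3 +2 2/3 = +7 1/3 stops.

7 1/3 stops brighter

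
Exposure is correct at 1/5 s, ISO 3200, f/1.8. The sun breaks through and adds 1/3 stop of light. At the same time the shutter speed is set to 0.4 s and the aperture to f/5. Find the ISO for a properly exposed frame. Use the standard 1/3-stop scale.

Scene light: 1/3 stop brighter.
Shutter speed: 1/5 → 1/4 → 0.3 → 0.4 — 1 stop longer (brighter).
Aperture: f/1.8 → f/2 → f/2.2 → f/2.5 → f/2.8 → f/3.2 → f/3.5 → f/4 → f/4.5 → f/5 — 3 stops smaller aperture (darker).
Net so far: 1 2/3 stops darker. ISO: 3200 → 4000 → 5000 → 6400 → 8000 → 10000.

ISO 10000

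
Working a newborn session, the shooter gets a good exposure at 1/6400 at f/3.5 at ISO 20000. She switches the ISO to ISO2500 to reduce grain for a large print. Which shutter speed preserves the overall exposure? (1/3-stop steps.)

1/800s

ISO: 20000 → 16000 → 12800 → 10000 → 8000 → 6400 → 5000 → 4000 → 3200 → 2500 — 3 stops lower (darker).
Need 3 stops brighter from the shutter speed: 1/6400 → 1/5000 → 1/4000 → 1/3200 → 1/2500 → 1/2000 → 1/1600 → 1/1250 → 1/1000 → 1/800.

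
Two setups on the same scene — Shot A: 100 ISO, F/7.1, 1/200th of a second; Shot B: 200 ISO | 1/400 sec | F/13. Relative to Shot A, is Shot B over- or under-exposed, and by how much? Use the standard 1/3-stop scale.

1 2/3 stops darker

Aperture: f/7.1 → f/8 → f/9 → f/10 → f/11 → f/13 — 1 2/3 stops narrower (darker).
Shutter speed: 1/200 → 1/250 → 1/320 → 1/400 — 1 stop shorter (darker).
ISO: 100 → 125 → 160 → 200 — 1 stop higher (brighter).
Net: −1 2/3 −1 +1 = −1 2/3 stops.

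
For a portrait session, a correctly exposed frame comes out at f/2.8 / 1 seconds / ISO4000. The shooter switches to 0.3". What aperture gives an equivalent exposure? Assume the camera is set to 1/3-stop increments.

Shutter speed: 1 → 0.8 → 0.6 → 0.5 → 0.4 → 0.3 — 1 2/3 stops shorter (darker).
Need 1 2/3 stops brighter from the aperture: f/2.8 → f/2.5 → f/2.2 → f/2 → f/1.8 → f/1.6.

f/1.6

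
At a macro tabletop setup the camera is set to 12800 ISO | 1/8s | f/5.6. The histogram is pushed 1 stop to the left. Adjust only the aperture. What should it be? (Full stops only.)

f/4

Underexposed by 1 stop → need 1 stop brighter.
Aperture: f/5.6 → f/4.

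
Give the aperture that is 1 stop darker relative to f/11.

f/16

Aperture: f/11 → f/16 — 1 stop smaller aperture (darker).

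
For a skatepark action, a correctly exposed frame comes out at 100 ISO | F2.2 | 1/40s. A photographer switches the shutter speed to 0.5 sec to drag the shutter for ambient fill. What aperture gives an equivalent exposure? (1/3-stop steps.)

Shutter speed: 1/40 → 1/30 → 1/25 → 1/20 → 1/15 → 1/13 → 1/10 → 1/8 → 1/6 → 1/5 → 1/4 → 0.3 → 0.4 → 0.5 — 4 1/3 stops slower (brighter).
Need 4 1/3 stops darker from the aperture: f/2.2 → f/2.5 → f/2.8 → f/3.2 → f/3.5 → f/4 → f/4.5 → f/5 → f/5.6 → f/6.3 → f/7.1 → f/8 → f/9 → f/10.

f/10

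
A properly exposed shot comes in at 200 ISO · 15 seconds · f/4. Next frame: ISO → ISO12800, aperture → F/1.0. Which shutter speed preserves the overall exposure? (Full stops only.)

1/60s

ISO: 200 → 400 → 800 → 1600 → 3200 → 6400 → 12800 — 6 stops raised (brighter).
Aperture: f/4 → f/2.8 → f/2 → f/1.4 → f/1.0 — 4 stops opened up (brighter).
Net change so far: 10 stops brighter. Offset with the shutter speed: 15 → 8 → 4 → 2 → 1 → 1/2 → 1/4 → 1/8 → 1/15 → 1/30 → 1/60.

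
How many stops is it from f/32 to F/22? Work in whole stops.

1 stop

f/32 → f/22 — count the steps: 1 stop.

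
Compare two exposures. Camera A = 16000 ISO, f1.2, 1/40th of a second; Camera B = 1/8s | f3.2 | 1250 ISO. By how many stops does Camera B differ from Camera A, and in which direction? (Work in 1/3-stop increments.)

Aperture: f/1.2 → f/1.4 → f/1.6 → f/1.8 → f/2 → f/2.2 → f/2.5 → f/2.8 → f/3.2 — 2 2/3 stops narrower (darker).
Shutter speed: 1/40 → 1/30 → 1/25 → 1/20 → 1/15 → 1/13 → 1/10 → 1/8 — 2 1/3 stops longer (brighter).
ISO: 16000 → 12800 → 10000 → 8000 → 6400 → 5000 → 4000 → 3200 → 2500 → 2000 → 1600 → 1250 — 3 2/3 stops lower (darker).
Net: −2 2/3 +2 1/3 −3 2/3 = −4 stops.

4 stops darker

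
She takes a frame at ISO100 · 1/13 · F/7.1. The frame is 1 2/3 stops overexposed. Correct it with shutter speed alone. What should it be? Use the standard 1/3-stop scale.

1/40s

Overexposed by 1 2/3 stops → need 1 2/3 stops darker.
Shutter speed: 1/13 → 1/15 → 1/20 → 1/25 → 1/30 → 1/40.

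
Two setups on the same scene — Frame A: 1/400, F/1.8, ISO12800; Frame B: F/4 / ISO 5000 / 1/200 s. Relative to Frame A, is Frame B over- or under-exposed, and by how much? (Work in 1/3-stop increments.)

Aperture: f/1.8 → f/2 → f/2.2 → f/2.5 → f/2.8 → f/3.2 → f/3.5 → f/4 — 2 1/3 stops smaller aperture (darker).
Shutter speed: 1/400 → 1/320 → 1/250 → 1/200 — 1 stop longer (brighter).
ISO: 12800 → 10000 → 8000 → 6400 → 5000 — 1 1/3 stops dropped (darker).
Net: −2 1/3 +1 −1 1/3 = −2 2/3 stops.

2 2/3 stops darker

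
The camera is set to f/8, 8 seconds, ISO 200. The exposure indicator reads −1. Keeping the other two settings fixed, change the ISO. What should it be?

ISO 400

Underexposed by 1 stop → need 1 stop brighter.
ISO: 200 → 400.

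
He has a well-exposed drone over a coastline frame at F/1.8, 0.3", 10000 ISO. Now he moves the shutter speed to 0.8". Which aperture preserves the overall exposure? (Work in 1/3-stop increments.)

f/2.8

Shutter speed: 0.3 → 0.4 → 0.5 → 0.6 → 0.8 — 1 1/3 stops longer (brighter).
Need 1 1/3 stops darker from the aperture: f/1.8 → f/2 → f/2.2 → f/2.5 → f/2.8.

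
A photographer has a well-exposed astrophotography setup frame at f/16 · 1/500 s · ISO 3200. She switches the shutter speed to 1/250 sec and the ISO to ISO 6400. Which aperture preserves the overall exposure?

f/32

Shutter speed: 1/500 → 1/250 — 1 stop longer (brighter).
ISO: 3200 → 6400 — 1 stop higher (brighter).
Net change so far: 2 stops brighter. Offset with the aperture: f/16 → f/22 → f/32.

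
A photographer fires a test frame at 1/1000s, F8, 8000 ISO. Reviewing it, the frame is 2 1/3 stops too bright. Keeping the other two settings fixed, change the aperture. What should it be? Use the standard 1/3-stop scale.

Overexposed by 2 1/3 stops → need 2 1/3 stops darker.
Aperture: f/8 → f/9 → f/10 → f/11 → f/13 → f/14 → f/16 → f/18.

f/18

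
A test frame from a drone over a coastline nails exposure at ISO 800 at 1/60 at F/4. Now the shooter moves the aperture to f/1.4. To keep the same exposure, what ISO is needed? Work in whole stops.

Aperture: f/4 → f/2.8 → f/2 → f/1.4 — 3 stops opened up (brighter).
Need 3 stops darker from the ISO: 800 → 400 → 200 → 100.

ISO 100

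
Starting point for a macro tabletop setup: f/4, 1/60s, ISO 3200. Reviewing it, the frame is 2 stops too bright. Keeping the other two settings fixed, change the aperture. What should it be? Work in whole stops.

Overexposed by 2 stops → need 2 stops darker.
Aperture: f/4 → f/5.6 → f/8.

f/8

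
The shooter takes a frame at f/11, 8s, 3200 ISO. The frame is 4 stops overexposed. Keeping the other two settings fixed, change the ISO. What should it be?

ISO 200

Overexposed by 4 stops → need 4 stops darker.
ISO: 3200 → 1600 → 800 → 400 → 200.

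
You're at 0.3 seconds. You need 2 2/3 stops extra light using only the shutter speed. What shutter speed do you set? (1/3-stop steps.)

Shutter speed: 0.3 → 0.4 → 0.5 → 0.6 → 0.8 → 1 → 1.3 → 1.6 → 2 — 2 2/3 stops slower (brighter).

2 s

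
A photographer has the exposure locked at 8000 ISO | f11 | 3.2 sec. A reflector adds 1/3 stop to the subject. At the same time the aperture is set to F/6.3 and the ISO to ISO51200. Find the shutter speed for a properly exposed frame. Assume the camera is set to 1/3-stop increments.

1/8s

Scene light: 1/3 stop brighter.
Aperture: f/11 → f/10 → f/9 → f/8 → f/7.1 → f/6.3 — 1 2/3 stops wider (brighter).
ISO: 8000 → 10000 → 12800 → 16000 → 20000 → 25600 → 32000 → 40000 → 51200 — 2 2/3 stops raised (brighter).
Net so far: 4 2/3 stops brighter. Shutter speed: 3.2 → 2.5 → 2 → 1.6 → 1.3 → 1 → 0.8 → 0.6 → 0.5 → 0.4 → 0.3 → 1/4 → 1/5 → 1/6 → 1/8.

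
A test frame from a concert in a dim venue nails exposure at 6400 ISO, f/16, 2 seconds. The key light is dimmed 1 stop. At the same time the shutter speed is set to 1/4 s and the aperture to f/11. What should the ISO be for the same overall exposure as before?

Scene light: 1 stop darker.
Shutter speed: 2 → 1 → 1/2 → 1/4 — 3 stops faster (darker).
Aperture: f/16 → f/11 — 1 stop wider (brighter).
Net so far: 3 stops darker. ISO: 6400 → 12800 → 25600 → 51200.

ISO 51200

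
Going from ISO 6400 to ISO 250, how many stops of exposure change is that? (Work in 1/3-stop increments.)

6400 → 5000 → 4000 → 3200 → 2500 → 2000 → 1600 → 1250 → 1000 → 800 → 640 → 500 → 400 → 320 → 250 — count the steps: 14 third-stops = 4 2/3 stops.

4 2/3 stops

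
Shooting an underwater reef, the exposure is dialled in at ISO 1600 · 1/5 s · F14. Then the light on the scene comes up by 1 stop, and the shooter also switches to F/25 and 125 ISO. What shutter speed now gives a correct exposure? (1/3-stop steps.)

4 s

Scene light: 1 stop brighter.
Aperture: f/14 → f/16 → f/18 → f/20 → f/22 → f/25 — 1 2/3 stops narrower (darker).
ISO: 1600 → 1250 → 1000 → 800 → 640 → 500 → 400 → 320 → 250 → 200 → 160 → 125 — 3 2/3 stops lower (darker).
Net so far: 4 1/3 stops darker. Shutter speed: 1/5 → 1/4 → 0.3 → 0.4 → 0.5 → 0.6 → 0.8 → 1 → 1.3 → 1.6 → 2 → 2.5 → 3.2 → 4.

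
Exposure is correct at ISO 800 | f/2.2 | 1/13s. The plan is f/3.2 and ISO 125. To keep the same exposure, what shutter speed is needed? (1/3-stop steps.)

Aperture: f/2.2 → f/2.5 → f/2.8 → f/3.2 — 1 stop narrower (darker).
ISO: 800 → 640 → 500 → 400 → 320 → 250 → 200 → 160 → 125 — 2 2/3 stops lower (darker).
Net change so far: 3 2/3 stops darker. Offset with the shutter speed: 1/13 → 1/10 → 1/8 → 1/6 → 1/5 → 1/4 → 0.3 → 0.4 → 0.5 → 0.6 → 0.8 → 1.

1 s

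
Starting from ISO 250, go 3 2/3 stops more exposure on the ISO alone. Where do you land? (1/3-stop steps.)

ISO 3200

ISO: 250 → 320 → 400 → 500 → 640 → 800 → 1000 → 1250 → 1600 → 2000 → 2500 → 3200 — 3 2/3 stops higher (brighter).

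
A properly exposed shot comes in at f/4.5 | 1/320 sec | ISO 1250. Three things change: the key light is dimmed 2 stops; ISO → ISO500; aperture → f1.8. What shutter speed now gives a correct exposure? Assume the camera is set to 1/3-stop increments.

Scene light: 2 stops darker.
ISO: 1250 → 1000 → 800 → 640 → 500 — 1 1/3 stops dropped (darker).
Aperture: f/4.5 → f/4 → f/3.5 → f/3.2 → f/2.8 → f/2.5 → f/2.2 → f/2 → f/1.8 — 2 2/3 stops opened up (brighter).
Net so far: 2/3 stop darker. Shutter speed: 1/320 → 1/250 → 1/200.

1/200s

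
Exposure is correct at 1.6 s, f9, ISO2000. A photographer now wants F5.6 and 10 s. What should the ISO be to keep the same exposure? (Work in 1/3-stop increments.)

Aperture: f/9 → f/8 → f/7.1 → f/6.3 → f/5.6 — 1 1/3 stops wider (brighter).
Shutter speed: 1.6 → 2 → 2.5 → 3.2 → 4 → 5 → 6 → 8 → 10 — 2 2/3 stops longer (brighter).
Net change so far: 4 stops brighter. Offset with the ISO: 2000 → 1600 → 1250 → 1000 → 800 → 640 → 500 → 400 → 320 → 250 → 200 → 160 → 125.

ISO 125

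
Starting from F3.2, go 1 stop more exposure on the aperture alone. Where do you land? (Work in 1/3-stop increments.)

Aperture: f/3.2 → f/2.8 → f/2.5 → f/2.2 — 1 stop wider (brighter).

f/2.2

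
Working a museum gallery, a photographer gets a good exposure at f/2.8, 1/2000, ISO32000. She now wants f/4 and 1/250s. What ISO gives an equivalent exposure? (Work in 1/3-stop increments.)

ISO 8000

Aperture: f/2.8 → f/3.2 → f/3.5 → f/4 — 1 stop stopped down (darker).
Shutter speed: 1/2000 → 1/1600 → 1/1250 → 1/1000 → 1/800 → 1/640 → 1/500 → 1/400 → 1/320 → 1/250 — 3 stops longer (brighter).
Net change so far: 2 stops brighter. Offset with the ISO: 32000 → 25600 → 20000 → 16000 → 12800 → 10000 → 8000.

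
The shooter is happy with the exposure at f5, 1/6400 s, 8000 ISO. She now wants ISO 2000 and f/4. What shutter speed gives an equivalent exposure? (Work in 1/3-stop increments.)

1/2500s

ISO: 8000 → 6400 → 5000 → 4000 → 3200 → 2500 → 2000 — 2 stops dropped (darker).
Aperture: f/5 → f/4.5 → f/4 — 2/3 stop larger aperture (brighter).
Net change so far: 1 1/3 stops darker. Offset with the shutter speed: 1/6400 → 1/5000 → 1/4000 → 1/3200 → 1/2500.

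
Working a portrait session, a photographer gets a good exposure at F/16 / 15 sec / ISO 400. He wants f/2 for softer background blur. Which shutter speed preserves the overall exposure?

Aperture: f/16 → f/11 → f/8 → f/5.6 → f/4 → f/2.8 → f/2 — 6 stops larger aperture (brighter).
Need 6 stops darker from the shutter speed: 15 → 8 → 4 → 2 → 1 → 1/2 → 1/4.

1/4s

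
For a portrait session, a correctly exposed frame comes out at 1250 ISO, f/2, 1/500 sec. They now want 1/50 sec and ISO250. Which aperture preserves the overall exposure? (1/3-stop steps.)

f/2.8

Shutter speed: 1/500 → 1/400 → 1/320 → 1/250 → 1/200 → 1/160 → 1/125 → 1/100 → 1/80 → 1/60 → 1/50 — 3 1/3 stops longer (brighter).
ISO: 1250 → 1000 → 800 → 640 → 500 → 400 → 320 → 250 — 2 1/3 stops lower (darker).
Net change so far: 1 stop brighter. Offset with the aperture: f/2 → f/2.2 → f/2.5 → f/2.8.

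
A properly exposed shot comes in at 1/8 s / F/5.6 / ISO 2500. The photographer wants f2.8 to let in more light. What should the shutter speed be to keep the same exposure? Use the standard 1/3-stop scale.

Aperture: f/5.6 → f/5 → f/4.5 → f/4 → f/3.5 → f/3.2 → f/2.8 — 2 stops wider (brighter).
Need 2 stops darker from the shutter speed: 1/8 → 1/10 → 1/13 → 1/15 → 1/20 → 1/25 → 1/30.

1/30s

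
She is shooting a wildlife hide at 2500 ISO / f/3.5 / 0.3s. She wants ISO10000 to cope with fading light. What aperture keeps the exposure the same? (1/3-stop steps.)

ISO: 2500 → 3200 → 4000 → 5000 → 6400 → 8000 → 10000 — 2 stops higher (brighter).
Need 2 stops darker from the aperture: f/3.5 → f/4 → f/4.5 → f/5 → f/5.6 → f/6.3 → f/7.1.

f/7.1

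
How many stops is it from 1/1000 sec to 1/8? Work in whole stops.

1/1000 → 1/500 → 1/250 → 1/125 → 1/60 → 1/30 → 1/15 → 1/8 — count the steps: 7 stops.

7 stops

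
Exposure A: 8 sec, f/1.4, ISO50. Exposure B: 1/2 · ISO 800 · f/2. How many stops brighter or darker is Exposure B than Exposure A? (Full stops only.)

Aperture: f/1.4 → f/2 — 1 stop smaller aperture (darker).
Shutter speed: 8 → 4 → 2 → 1 → 1/2 — 4 stops shorter (darker).
ISO: 50 → 100 → 200 → 400 → 800 — 4 stops higher (brighter).
Net: −1 −4 +4 = −1 stop.

1 stop darker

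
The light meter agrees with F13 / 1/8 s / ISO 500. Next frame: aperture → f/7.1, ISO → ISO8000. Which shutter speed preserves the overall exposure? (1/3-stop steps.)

1/400s

Aperture: f/13 → f/11 → f/10 → f/9 → f/8 → f/7.1 — 1 2/3 stops wider (brighter).
ISO: 500 → 640 → 800 → 1000 → 1250 → 1600 → 2000 → 2500 → 3200 → 4000 → 5000 → 6400 → 8000 — 4 stops higher (brighter).
Net change so far: 5 2/3 stops brighter. Offset with the shutter speed: 1/8 → 1/10 → 1/13 → 1/15 → 1/20 → 1/25 → 1/30 → 1/40 → 1/50 → 1/60 → 1/80 → 1/100 → 1/125 → 1/160 → 1/200 → 1/250 → 1/320 → 1/400.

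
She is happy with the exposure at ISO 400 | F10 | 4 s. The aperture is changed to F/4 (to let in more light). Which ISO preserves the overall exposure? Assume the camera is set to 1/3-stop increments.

Aperture: f/10 → f/9 → f/8 → f/7.1 → f/6.3 → f/5.6 → f/5 → f/4.5 → f/4 — 2 2/3 stops larger aperture (brighter).
Need 2 2/3 stops darker from the ISO: 400 → 320 → 250 → 200 → 160 → 125 → 100 → 80 → 64.

ISO 64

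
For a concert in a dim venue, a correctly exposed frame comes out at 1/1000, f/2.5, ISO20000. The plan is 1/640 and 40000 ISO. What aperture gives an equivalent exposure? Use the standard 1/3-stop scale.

f/4.5

Shutter speed: 1/1000 → 1/800 → 1/640 — 2/3 stop slower (brighter).
ISO: 20000 → 25600 → 32000 → 40000 — 1 stop raised (brighter).
Net change so far: 1 2/3 stops brighter. Offset with the aperture: f/2.5 → f/2.8 → f/3.2 → f/3.5 → f/4 → f/4.5.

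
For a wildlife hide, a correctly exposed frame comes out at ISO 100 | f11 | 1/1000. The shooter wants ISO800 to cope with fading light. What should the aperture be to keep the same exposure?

ISO: 100 → 200 → 400 → 800 — 3 stops higher (brighter).
Need 3 stops darker from the aperture: f/11 → f/16 → f/22 → f/32.

f/32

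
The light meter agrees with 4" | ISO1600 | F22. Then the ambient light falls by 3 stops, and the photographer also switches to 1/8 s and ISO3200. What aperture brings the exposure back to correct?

Scene light: 3 stops darker.
Shutter speed: 4 → 2 → 1 → 1/2 → 1/4 → 1/8 — 5 stops shorter (darker).
ISO: 1600 → 3200 — 1 stop raised (brighter).
Net so far: 7 stops darker. Aperture: f/22 → f/16 → f/11 → f/8 → f/5.6 → f/4 → f/2.8 → f/2.

f/2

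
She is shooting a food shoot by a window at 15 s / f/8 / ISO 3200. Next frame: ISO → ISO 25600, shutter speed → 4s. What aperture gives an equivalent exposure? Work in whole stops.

f/11

ISO: 3200 → 6400 → 12800 → 25600 — 3 stops higher (brighter).
Shutter speed: 15 → 8 → 4 — 2 stops shorter (darker).
Net change so far: 1 stop brighter. Offset with the aperture: f/8 → f/11.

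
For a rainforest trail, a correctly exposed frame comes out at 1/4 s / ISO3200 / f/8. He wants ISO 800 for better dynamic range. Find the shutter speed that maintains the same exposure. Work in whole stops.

ISO: 3200 → 1600 → 800 — 2 stops lower (darker).
Need 2 stops brighter from the shutter speed: 1/4 → 1/2 → 1.

1 s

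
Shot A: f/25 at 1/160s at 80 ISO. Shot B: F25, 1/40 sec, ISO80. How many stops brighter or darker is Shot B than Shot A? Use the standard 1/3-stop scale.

2 stops brighter

Aperture: unchanged.
Shutter speed: 1/160 → 1/125 → 1/100 → 1/80 → 1/60 → 1/50 → 1/40 — 2 stops longer (brighter).
ISO: unchanged.
Net: +2 = +2 stops.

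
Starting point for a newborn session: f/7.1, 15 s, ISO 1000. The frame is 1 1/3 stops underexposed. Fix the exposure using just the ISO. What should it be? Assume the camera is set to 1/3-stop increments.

ISO 2500

Underexposed by 1 1/3 stops → need 1 1/3 stops brighter.
ISO: 1000 → 1250 → 1600 → 2000 → 2500.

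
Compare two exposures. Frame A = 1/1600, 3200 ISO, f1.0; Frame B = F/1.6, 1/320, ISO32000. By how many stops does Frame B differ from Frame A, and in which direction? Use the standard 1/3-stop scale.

Aperture: f/1.0 → f/1.1 → f/1.2 → f/1.4 → f/1.6 — 1 1/3 stops stopped down (darker).
Shutter speed: 1/1600 → 1/1250 → 1/1000 → 1/800 → 1/640 → 1/500 → 1/400 → 1/320 — 2 1/3 stops slower (brighter).
ISO: 3200 → 4000 → 5000 → 6400 → 8000 → 10000 → 12800 → 16000 → 20000 → 25600 → 32000 — 3 1/3 stops higher (brighter).
Net: −1 1/3 +2 1/3 +3 1/3 = +4 1/3 stops.

4 1/3 stops brighter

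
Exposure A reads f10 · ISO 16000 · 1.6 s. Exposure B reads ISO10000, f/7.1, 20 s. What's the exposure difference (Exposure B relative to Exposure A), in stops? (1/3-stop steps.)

Aperture: f/10 → f/9 → f/8 → f/7.1 — 1 stop wider (brighter).
Shutter speed: 1.6 → 2 → 2.5 → 3.2 → 4 → 5 → 6 → 8 → 10 → 13 → 15 → 20 — 3 2/3 stops slower (brighter).
ISO: 16000 → 12800 → 10000 — 2/3 stop dropped (darker).
Net: +1 +3 2/3 −2/3 = +4 stops.

4 stops brighter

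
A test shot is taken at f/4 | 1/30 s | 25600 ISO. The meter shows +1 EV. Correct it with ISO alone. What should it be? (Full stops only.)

ISO 12800

Overexposed by 1 stop → need 1 stop darker.
ISO: 25600 → 12800.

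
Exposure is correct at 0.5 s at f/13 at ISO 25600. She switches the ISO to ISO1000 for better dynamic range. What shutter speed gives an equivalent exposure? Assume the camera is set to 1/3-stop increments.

ISO: 25600 → 20000 → 16000 → 12800 → 10000 → 8000 → 6400 → 5000 → 4000 → 3200 → 2500 → 2000 → 1600 → 1250 → 1000 — 4 2/3 stops lower (darker).
Need 4 2/3 stops brighter from the shutter speed: 0.5 → 0.6 → 0.8 → 1 → 1.3 → 1.6 → 2 → 2.5 → 3.2 → 4 → 5 → 6 → 8 → 10 → 13.

13 s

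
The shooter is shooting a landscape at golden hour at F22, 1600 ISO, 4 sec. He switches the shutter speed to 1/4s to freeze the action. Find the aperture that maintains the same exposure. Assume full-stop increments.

Shutter speed: 4 → 2 → 1 → 1/2 → 1/4 — 4 stops shorter (darker).
Need 4 stops brighter from the aperture: f/22 → f/16 → f/11 → f/8 → f/5.6.

f/5.6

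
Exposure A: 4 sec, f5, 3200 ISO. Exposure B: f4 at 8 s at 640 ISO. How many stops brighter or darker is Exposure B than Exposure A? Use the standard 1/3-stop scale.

Aperture: f/5 → f/4.5 → f/4 — 2/3 stop wider (brighter).
Shutter speed: 4 → 5 → 6 → 8 — 1 stop slower (brighter).
ISO: 3200 → 2500 → 2000 → 1600 → 1250 → 1000 → 800 → 640 — 2 1/3 stops dropped (darker).
Net: +2/3 +1 −2 1/3 = −2/3 stops.

2/3 stop darker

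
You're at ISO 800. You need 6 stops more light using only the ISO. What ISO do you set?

ISO 51200

ISO: 800 → 1600 → 3200 → 6400 → 12800 → 25600 → 51200 — 6 stops raised (brighter).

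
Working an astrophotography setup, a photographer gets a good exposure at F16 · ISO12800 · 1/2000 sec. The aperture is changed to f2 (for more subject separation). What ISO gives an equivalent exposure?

ISO 200

Aperture: f/16 → f/11 → f/8 → f/5.6 → f/4 → f/2.8 → f/2 — 6 stops larger aperture (brighter).
Need 6 stops darker from the ISO: 12800 → 6400 → 3200 → 1600 → 800 → 400 → 200.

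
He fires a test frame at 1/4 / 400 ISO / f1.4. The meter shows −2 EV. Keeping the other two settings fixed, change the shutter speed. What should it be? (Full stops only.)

1 s

Underexposed by 2 stops → need 2 stops brighter.
Shutter speed: 1/4 → 1/2 → 1.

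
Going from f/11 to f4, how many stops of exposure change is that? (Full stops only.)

f/11 → f/8 → f/5.6 → f/4 — count the steps: 3 stops.

3 stops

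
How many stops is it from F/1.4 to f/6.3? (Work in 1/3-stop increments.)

f/1.4 → f/1.6 → f/1.8 → f/2 → f/2.2 → f/2.5 → f/2.8 → f/3.2 → f/3.5 → f/4 → f/4.5 → f/5 → f/5.6 → f/6.3 — count the steps: 13 third-stops = 4 1/3 stops.

4 1/3 stops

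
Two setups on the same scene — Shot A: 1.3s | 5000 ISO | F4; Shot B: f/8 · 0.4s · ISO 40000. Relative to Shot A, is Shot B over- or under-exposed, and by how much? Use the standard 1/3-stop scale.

2/3 stop darker

Aperture: f/4 → f/4.5 → f/5 → f/5.6 → f/6.3 → f/7.1 → f/8 — 2 stops stopped down (darker).
Shutter speed: 1.3 → 1 → 0.8 → 0.6 → 0.5 → 0.4 — 1 2/3 stops shorter (darker).
ISO: 5000 → 6400 → 8000 → 10000 → 12800 → 16000 → 20000 → 25600 → 32000 → 40000 — 3 stops raised (brighter).
Net: −2 −1 2/3 +3 = −2/3 stops.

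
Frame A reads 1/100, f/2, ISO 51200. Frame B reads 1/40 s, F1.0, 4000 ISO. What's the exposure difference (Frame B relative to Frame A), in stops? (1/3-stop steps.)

1/3 stop darker

Aperture: f/2 → f/1.8 → f/1.6 → f/1.4 → f/1.2 → f/1.1 → f/1.0 — 2 stops opened up (brighter).
Shutter speed: 1/100 → 1/80 → 1/60 → 1/50 → 1/40 — 1 1/3 stops slower (brighter).
ISO: 51200 → 40000 → 32000 → 25600 → 20000 → 16000 → 12800 → 10000 → 8000 → 6400 → 5000 → 4000 — 3 2/3 stops lower (darker).
Net: +2 +1 1/3 −3 2/3 = −1/3 stops.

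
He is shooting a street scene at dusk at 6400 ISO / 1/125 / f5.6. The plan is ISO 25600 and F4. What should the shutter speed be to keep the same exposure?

ISO: 6400 → 12800 → 25600 — 2 stops raised (brighter).
Aperture: f/5.6 → f/4 — 1 stop larger aperture (brighter).
Net change so far: 3 stops brighter. Offset with the shutter speed: 1/125 → 1/250 → 1/500 → 1/1000.

1/1000s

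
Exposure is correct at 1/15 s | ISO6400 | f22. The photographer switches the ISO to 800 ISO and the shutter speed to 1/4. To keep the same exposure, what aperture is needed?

ISO: 6400 → 3200 → 1600 → 800 — 3 stops lower (darker).
Shutter speed: 1/15 → 1/8 → 1/4 — 2 stops longer (brighter).
Net change so far: 1 stop darker. Offset with the aperture: f/22 → f/16.

f/16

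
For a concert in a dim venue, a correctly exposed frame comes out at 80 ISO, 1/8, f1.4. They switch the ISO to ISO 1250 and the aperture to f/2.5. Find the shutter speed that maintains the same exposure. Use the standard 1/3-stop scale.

1/40s

ISO: 80 → 100 → 125 → 160 → 200 → 250 → 320 → 400 → 500 → 640 → 800 → 1000 → 1250 — 4 stops higher (brighter).
Aperture: f/1.4 → f/1.6 → f/1.8 → f/2 → f/2.2 → f/2.5 — 1 2/3 stops narrower (darker).
Net change so far: 2 1/3 stops brighter. Offset with the shutter speed: 1/8 → 1/10 → 1/13 → 1/15 → 1/20 → 1/25 → 1/30 → 1/40.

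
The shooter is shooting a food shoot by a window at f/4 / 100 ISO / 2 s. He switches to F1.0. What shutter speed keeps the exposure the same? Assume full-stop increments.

1/8s

Aperture: f/4 → f/2.8 → f/2 → f/1.4 → f/1.0 — 4 stops larger aperture (brighter).
Need 4 stops darker from the shutter speed: 2 → 1 → 1/2 → 1/4 → 1/8.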